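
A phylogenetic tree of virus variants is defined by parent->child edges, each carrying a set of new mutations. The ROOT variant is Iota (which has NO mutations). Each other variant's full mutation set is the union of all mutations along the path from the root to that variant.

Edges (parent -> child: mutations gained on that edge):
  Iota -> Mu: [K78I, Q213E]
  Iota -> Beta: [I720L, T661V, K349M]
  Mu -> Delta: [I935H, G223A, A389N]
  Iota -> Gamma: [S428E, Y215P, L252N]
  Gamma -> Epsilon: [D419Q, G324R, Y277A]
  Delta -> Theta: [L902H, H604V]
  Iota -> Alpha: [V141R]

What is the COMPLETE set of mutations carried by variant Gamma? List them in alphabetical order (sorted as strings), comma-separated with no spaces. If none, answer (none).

At Iota: gained [] -> total []
At Gamma: gained ['S428E', 'Y215P', 'L252N'] -> total ['L252N', 'S428E', 'Y215P']

Answer: L252N,S428E,Y215P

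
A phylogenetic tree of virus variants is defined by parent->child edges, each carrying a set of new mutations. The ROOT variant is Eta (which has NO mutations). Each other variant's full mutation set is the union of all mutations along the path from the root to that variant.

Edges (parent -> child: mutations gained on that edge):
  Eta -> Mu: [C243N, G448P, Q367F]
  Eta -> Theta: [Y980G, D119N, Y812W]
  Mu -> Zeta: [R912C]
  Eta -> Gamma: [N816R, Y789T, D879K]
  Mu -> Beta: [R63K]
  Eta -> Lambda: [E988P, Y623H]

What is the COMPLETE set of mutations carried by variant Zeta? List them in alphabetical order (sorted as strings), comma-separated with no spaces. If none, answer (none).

Answer: C243N,G448P,Q367F,R912C

Derivation:
At Eta: gained [] -> total []
At Mu: gained ['C243N', 'G448P', 'Q367F'] -> total ['C243N', 'G448P', 'Q367F']
At Zeta: gained ['R912C'] -> total ['C243N', 'G448P', 'Q367F', 'R912C']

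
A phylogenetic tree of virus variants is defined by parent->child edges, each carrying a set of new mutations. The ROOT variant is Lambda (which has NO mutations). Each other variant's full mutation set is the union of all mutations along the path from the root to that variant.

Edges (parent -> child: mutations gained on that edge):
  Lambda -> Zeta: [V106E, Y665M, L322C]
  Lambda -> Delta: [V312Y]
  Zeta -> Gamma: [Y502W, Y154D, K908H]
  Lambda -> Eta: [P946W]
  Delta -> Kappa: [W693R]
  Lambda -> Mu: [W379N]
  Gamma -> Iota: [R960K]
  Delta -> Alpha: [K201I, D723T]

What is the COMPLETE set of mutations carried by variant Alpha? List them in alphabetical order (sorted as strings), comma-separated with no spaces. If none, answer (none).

At Lambda: gained [] -> total []
At Delta: gained ['V312Y'] -> total ['V312Y']
At Alpha: gained ['K201I', 'D723T'] -> total ['D723T', 'K201I', 'V312Y']

Answer: D723T,K201I,V312Y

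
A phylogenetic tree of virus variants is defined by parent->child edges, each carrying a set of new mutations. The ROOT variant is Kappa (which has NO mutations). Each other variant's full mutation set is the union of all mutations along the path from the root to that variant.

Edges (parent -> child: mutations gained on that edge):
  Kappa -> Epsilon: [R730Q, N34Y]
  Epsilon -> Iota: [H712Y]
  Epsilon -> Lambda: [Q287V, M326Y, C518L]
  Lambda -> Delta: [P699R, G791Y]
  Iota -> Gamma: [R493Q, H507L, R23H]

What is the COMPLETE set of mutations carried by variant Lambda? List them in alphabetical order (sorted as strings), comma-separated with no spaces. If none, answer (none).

At Kappa: gained [] -> total []
At Epsilon: gained ['R730Q', 'N34Y'] -> total ['N34Y', 'R730Q']
At Lambda: gained ['Q287V', 'M326Y', 'C518L'] -> total ['C518L', 'M326Y', 'N34Y', 'Q287V', 'R730Q']

Answer: C518L,M326Y,N34Y,Q287V,R730Q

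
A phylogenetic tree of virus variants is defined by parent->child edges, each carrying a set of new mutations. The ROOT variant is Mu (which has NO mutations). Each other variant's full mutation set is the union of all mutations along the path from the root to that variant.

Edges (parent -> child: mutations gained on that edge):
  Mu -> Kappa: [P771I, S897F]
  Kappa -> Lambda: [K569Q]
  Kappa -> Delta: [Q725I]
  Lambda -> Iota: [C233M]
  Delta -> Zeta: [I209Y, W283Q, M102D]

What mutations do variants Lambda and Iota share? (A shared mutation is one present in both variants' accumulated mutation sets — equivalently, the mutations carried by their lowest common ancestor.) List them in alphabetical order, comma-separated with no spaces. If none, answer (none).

Answer: K569Q,P771I,S897F

Derivation:
Accumulating mutations along path to Lambda:
  At Mu: gained [] -> total []
  At Kappa: gained ['P771I', 'S897F'] -> total ['P771I', 'S897F']
  At Lambda: gained ['K569Q'] -> total ['K569Q', 'P771I', 'S897F']
Mutations(Lambda) = ['K569Q', 'P771I', 'S897F']
Accumulating mutations along path to Iota:
  At Mu: gained [] -> total []
  At Kappa: gained ['P771I', 'S897F'] -> total ['P771I', 'S897F']
  At Lambda: gained ['K569Q'] -> total ['K569Q', 'P771I', 'S897F']
  At Iota: gained ['C233M'] -> total ['C233M', 'K569Q', 'P771I', 'S897F']
Mutations(Iota) = ['C233M', 'K569Q', 'P771I', 'S897F']
Intersection: ['K569Q', 'P771I', 'S897F'] ∩ ['C233M', 'K569Q', 'P771I', 'S897F'] = ['K569Q', 'P771I', 'S897F']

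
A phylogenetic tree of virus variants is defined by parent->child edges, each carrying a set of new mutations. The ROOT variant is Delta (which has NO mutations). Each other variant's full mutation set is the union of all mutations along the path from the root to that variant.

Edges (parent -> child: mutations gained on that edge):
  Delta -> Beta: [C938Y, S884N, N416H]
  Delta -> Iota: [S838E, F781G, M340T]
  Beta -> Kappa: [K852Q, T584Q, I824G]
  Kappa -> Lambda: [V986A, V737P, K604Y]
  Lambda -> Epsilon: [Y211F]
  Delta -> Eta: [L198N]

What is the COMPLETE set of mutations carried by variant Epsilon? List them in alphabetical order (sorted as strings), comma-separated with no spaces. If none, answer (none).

Answer: C938Y,I824G,K604Y,K852Q,N416H,S884N,T584Q,V737P,V986A,Y211F

Derivation:
At Delta: gained [] -> total []
At Beta: gained ['C938Y', 'S884N', 'N416H'] -> total ['C938Y', 'N416H', 'S884N']
At Kappa: gained ['K852Q', 'T584Q', 'I824G'] -> total ['C938Y', 'I824G', 'K852Q', 'N416H', 'S884N', 'T584Q']
At Lambda: gained ['V986A', 'V737P', 'K604Y'] -> total ['C938Y', 'I824G', 'K604Y', 'K852Q', 'N416H', 'S884N', 'T584Q', 'V737P', 'V986A']
At Epsilon: gained ['Y211F'] -> total ['C938Y', 'I824G', 'K604Y', 'K852Q', 'N416H', 'S884N', 'T584Q', 'V737P', 'V986A', 'Y211F']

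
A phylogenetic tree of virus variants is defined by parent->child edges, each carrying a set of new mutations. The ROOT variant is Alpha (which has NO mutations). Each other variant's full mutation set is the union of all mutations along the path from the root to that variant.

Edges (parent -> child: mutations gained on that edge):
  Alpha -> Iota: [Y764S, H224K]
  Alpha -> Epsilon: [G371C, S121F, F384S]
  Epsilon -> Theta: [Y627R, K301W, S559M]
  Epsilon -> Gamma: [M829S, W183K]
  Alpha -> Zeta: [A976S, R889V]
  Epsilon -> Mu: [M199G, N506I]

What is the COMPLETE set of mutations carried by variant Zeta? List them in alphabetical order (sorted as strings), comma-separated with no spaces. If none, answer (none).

Answer: A976S,R889V

Derivation:
At Alpha: gained [] -> total []
At Zeta: gained ['A976S', 'R889V'] -> total ['A976S', 'R889V']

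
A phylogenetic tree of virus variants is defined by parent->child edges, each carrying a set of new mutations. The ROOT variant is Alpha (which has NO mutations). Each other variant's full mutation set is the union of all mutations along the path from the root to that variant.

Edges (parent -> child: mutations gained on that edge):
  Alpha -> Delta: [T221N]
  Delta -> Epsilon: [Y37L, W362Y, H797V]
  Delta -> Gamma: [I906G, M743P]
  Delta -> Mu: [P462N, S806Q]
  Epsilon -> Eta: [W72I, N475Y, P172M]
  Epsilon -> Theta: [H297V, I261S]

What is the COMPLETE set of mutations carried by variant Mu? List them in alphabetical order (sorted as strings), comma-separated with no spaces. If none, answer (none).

Answer: P462N,S806Q,T221N

Derivation:
At Alpha: gained [] -> total []
At Delta: gained ['T221N'] -> total ['T221N']
At Mu: gained ['P462N', 'S806Q'] -> total ['P462N', 'S806Q', 'T221N']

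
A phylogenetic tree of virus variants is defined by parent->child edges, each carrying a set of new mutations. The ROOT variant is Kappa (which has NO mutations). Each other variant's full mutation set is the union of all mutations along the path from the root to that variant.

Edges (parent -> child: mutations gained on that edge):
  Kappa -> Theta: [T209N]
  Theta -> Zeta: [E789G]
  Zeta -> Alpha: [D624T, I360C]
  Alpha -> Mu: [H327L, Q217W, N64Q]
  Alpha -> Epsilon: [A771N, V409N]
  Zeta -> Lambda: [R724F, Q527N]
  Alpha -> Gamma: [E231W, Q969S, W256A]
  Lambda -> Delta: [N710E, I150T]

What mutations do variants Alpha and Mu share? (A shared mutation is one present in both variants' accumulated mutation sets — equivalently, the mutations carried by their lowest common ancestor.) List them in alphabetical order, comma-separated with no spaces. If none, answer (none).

Answer: D624T,E789G,I360C,T209N

Derivation:
Accumulating mutations along path to Alpha:
  At Kappa: gained [] -> total []
  At Theta: gained ['T209N'] -> total ['T209N']
  At Zeta: gained ['E789G'] -> total ['E789G', 'T209N']
  At Alpha: gained ['D624T', 'I360C'] -> total ['D624T', 'E789G', 'I360C', 'T209N']
Mutations(Alpha) = ['D624T', 'E789G', 'I360C', 'T209N']
Accumulating mutations along path to Mu:
  At Kappa: gained [] -> total []
  At Theta: gained ['T209N'] -> total ['T209N']
  At Zeta: gained ['E789G'] -> total ['E789G', 'T209N']
  At Alpha: gained ['D624T', 'I360C'] -> total ['D624T', 'E789G', 'I360C', 'T209N']
  At Mu: gained ['H327L', 'Q217W', 'N64Q'] -> total ['D624T', 'E789G', 'H327L', 'I360C', 'N64Q', 'Q217W', 'T209N']
Mutations(Mu) = ['D624T', 'E789G', 'H327L', 'I360C', 'N64Q', 'Q217W', 'T209N']
Intersection: ['D624T', 'E789G', 'I360C', 'T209N'] ∩ ['D624T', 'E789G', 'H327L', 'I360C', 'N64Q', 'Q217W', 'T209N'] = ['D624T', 'E789G', 'I360C', 'T209N']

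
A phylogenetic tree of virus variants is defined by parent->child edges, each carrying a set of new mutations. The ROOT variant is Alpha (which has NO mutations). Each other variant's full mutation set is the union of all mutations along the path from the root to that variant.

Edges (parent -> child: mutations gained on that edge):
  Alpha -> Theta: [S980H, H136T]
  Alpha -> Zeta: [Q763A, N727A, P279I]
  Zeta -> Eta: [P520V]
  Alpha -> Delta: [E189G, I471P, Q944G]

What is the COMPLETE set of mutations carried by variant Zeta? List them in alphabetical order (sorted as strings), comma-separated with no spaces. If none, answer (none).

Answer: N727A,P279I,Q763A

Derivation:
At Alpha: gained [] -> total []
At Zeta: gained ['Q763A', 'N727A', 'P279I'] -> total ['N727A', 'P279I', 'Q763A']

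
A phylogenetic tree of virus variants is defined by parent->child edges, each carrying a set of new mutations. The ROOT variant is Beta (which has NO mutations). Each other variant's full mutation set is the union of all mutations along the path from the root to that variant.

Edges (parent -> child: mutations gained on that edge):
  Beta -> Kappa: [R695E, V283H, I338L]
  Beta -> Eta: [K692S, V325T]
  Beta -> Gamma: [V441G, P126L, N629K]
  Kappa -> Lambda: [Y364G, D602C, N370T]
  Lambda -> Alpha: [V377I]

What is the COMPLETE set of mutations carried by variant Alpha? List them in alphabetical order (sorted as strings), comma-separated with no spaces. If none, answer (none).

Answer: D602C,I338L,N370T,R695E,V283H,V377I,Y364G

Derivation:
At Beta: gained [] -> total []
At Kappa: gained ['R695E', 'V283H', 'I338L'] -> total ['I338L', 'R695E', 'V283H']
At Lambda: gained ['Y364G', 'D602C', 'N370T'] -> total ['D602C', 'I338L', 'N370T', 'R695E', 'V283H', 'Y364G']
At Alpha: gained ['V377I'] -> total ['D602C', 'I338L', 'N370T', 'R695E', 'V283H', 'V377I', 'Y364G']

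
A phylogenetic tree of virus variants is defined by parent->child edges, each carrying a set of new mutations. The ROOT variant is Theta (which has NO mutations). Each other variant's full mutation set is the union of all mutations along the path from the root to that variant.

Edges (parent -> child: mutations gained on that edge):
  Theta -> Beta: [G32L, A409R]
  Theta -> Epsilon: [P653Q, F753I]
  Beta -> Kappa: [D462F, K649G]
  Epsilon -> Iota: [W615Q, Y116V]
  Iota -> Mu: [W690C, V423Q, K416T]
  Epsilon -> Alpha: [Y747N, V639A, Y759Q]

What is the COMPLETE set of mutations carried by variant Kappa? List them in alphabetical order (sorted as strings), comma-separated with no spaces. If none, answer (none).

At Theta: gained [] -> total []
At Beta: gained ['G32L', 'A409R'] -> total ['A409R', 'G32L']
At Kappa: gained ['D462F', 'K649G'] -> total ['A409R', 'D462F', 'G32L', 'K649G']

Answer: A409R,D462F,G32L,K649G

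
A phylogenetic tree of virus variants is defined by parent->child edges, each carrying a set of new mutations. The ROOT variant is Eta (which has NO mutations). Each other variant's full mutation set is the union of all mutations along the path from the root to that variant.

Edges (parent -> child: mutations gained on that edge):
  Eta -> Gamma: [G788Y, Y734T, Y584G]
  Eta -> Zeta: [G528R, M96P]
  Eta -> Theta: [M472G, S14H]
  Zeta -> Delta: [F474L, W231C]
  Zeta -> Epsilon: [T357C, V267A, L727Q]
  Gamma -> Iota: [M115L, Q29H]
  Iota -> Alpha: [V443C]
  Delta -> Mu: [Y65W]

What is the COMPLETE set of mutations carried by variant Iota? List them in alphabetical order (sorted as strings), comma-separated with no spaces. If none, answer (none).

At Eta: gained [] -> total []
At Gamma: gained ['G788Y', 'Y734T', 'Y584G'] -> total ['G788Y', 'Y584G', 'Y734T']
At Iota: gained ['M115L', 'Q29H'] -> total ['G788Y', 'M115L', 'Q29H', 'Y584G', 'Y734T']

Answer: G788Y,M115L,Q29H,Y584G,Y734T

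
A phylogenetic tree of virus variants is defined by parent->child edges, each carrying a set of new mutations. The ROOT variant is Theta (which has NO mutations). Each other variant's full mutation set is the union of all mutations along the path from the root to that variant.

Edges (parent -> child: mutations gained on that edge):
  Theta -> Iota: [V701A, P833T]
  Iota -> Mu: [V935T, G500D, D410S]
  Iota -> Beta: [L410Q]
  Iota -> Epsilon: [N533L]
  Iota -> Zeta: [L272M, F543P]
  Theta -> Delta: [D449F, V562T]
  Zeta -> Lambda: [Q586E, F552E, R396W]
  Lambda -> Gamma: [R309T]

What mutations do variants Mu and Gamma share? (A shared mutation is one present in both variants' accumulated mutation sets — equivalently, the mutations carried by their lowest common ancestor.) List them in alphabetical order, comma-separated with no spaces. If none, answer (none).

Accumulating mutations along path to Mu:
  At Theta: gained [] -> total []
  At Iota: gained ['V701A', 'P833T'] -> total ['P833T', 'V701A']
  At Mu: gained ['V935T', 'G500D', 'D410S'] -> total ['D410S', 'G500D', 'P833T', 'V701A', 'V935T']
Mutations(Mu) = ['D410S', 'G500D', 'P833T', 'V701A', 'V935T']
Accumulating mutations along path to Gamma:
  At Theta: gained [] -> total []
  At Iota: gained ['V701A', 'P833T'] -> total ['P833T', 'V701A']
  At Zeta: gained ['L272M', 'F543P'] -> total ['F543P', 'L272M', 'P833T', 'V701A']
  At Lambda: gained ['Q586E', 'F552E', 'R396W'] -> total ['F543P', 'F552E', 'L272M', 'P833T', 'Q586E', 'R396W', 'V701A']
  At Gamma: gained ['R309T'] -> total ['F543P', 'F552E', 'L272M', 'P833T', 'Q586E', 'R309T', 'R396W', 'V701A']
Mutations(Gamma) = ['F543P', 'F552E', 'L272M', 'P833T', 'Q586E', 'R309T', 'R396W', 'V701A']
Intersection: ['D410S', 'G500D', 'P833T', 'V701A', 'V935T'] ∩ ['F543P', 'F552E', 'L272M', 'P833T', 'Q586E', 'R309T', 'R396W', 'V701A'] = ['P833T', 'V701A']

Answer: P833T,V701A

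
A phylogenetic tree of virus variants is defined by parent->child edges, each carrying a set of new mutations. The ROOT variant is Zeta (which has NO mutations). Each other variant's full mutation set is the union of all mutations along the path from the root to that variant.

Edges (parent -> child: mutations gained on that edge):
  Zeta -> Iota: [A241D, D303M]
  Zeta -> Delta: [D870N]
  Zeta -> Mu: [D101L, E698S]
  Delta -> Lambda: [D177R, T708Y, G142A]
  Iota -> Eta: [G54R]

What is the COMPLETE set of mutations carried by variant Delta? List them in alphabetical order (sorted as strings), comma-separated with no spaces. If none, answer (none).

At Zeta: gained [] -> total []
At Delta: gained ['D870N'] -> total ['D870N']

Answer: D870N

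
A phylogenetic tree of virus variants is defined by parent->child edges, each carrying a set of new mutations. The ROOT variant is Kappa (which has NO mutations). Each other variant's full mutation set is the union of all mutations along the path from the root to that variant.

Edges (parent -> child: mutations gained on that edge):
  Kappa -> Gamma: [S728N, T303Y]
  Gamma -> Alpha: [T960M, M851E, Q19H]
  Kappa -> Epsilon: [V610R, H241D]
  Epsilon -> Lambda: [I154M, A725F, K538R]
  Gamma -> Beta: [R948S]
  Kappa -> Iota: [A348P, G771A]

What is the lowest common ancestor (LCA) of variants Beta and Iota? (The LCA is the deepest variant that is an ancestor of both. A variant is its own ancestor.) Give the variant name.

Path from root to Beta: Kappa -> Gamma -> Beta
  ancestors of Beta: {Kappa, Gamma, Beta}
Path from root to Iota: Kappa -> Iota
  ancestors of Iota: {Kappa, Iota}
Common ancestors: {Kappa}
Walk up from Iota: Iota (not in ancestors of Beta), Kappa (in ancestors of Beta)
Deepest common ancestor (LCA) = Kappa

Answer: Kappa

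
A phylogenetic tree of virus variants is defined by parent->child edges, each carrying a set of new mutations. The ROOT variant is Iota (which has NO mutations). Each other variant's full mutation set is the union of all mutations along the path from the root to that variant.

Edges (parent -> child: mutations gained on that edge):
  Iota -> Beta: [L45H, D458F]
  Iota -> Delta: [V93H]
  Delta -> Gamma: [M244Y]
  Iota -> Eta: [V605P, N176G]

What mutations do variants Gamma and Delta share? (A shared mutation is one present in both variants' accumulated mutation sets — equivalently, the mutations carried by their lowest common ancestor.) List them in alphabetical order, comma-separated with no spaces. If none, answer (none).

Accumulating mutations along path to Gamma:
  At Iota: gained [] -> total []
  At Delta: gained ['V93H'] -> total ['V93H']
  At Gamma: gained ['M244Y'] -> total ['M244Y', 'V93H']
Mutations(Gamma) = ['M244Y', 'V93H']
Accumulating mutations along path to Delta:
  At Iota: gained [] -> total []
  At Delta: gained ['V93H'] -> total ['V93H']
Mutations(Delta) = ['V93H']
Intersection: ['M244Y', 'V93H'] ∩ ['V93H'] = ['V93H']

Answer: V93H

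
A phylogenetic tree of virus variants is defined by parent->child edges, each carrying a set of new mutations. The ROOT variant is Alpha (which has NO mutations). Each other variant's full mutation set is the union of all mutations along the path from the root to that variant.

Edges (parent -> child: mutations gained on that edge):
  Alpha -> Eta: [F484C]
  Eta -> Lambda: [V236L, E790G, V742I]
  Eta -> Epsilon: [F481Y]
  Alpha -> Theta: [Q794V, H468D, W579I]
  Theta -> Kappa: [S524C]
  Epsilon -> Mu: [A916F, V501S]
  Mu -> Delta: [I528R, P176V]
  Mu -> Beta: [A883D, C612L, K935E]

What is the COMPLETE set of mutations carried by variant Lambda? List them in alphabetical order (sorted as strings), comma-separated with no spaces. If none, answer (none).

Answer: E790G,F484C,V236L,V742I

Derivation:
At Alpha: gained [] -> total []
At Eta: gained ['F484C'] -> total ['F484C']
At Lambda: gained ['V236L', 'E790G', 'V742I'] -> total ['E790G', 'F484C', 'V236L', 'V742I']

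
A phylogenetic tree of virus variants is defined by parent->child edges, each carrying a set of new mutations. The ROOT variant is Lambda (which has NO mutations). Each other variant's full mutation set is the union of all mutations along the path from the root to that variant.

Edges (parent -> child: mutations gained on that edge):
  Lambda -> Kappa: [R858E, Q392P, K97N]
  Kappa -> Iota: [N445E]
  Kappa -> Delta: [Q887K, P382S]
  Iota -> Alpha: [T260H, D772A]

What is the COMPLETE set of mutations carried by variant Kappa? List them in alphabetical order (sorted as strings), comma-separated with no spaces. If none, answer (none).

Answer: K97N,Q392P,R858E

Derivation:
At Lambda: gained [] -> total []
At Kappa: gained ['R858E', 'Q392P', 'K97N'] -> total ['K97N', 'Q392P', 'R858E']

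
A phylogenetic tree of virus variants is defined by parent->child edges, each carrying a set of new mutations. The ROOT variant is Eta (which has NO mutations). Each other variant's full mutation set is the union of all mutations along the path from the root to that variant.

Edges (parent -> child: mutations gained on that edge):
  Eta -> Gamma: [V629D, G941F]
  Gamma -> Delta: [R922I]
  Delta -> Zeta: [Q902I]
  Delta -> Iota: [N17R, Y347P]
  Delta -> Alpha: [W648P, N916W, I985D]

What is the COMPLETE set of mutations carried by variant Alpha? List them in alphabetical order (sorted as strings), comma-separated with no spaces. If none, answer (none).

Answer: G941F,I985D,N916W,R922I,V629D,W648P

Derivation:
At Eta: gained [] -> total []
At Gamma: gained ['V629D', 'G941F'] -> total ['G941F', 'V629D']
At Delta: gained ['R922I'] -> total ['G941F', 'R922I', 'V629D']
At Alpha: gained ['W648P', 'N916W', 'I985D'] -> total ['G941F', 'I985D', 'N916W', 'R922I', 'V629D', 'W648P']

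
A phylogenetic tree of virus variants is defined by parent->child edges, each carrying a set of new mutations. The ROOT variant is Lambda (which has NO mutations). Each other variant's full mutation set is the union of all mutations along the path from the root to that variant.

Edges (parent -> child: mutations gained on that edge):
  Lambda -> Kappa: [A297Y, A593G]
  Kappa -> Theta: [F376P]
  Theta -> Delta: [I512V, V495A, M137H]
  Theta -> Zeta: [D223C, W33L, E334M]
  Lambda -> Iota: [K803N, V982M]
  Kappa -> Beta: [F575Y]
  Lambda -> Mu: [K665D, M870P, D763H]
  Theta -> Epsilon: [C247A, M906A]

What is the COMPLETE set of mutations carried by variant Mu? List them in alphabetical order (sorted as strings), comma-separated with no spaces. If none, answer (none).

Answer: D763H,K665D,M870P

Derivation:
At Lambda: gained [] -> total []
At Mu: gained ['K665D', 'M870P', 'D763H'] -> total ['D763H', 'K665D', 'M870P']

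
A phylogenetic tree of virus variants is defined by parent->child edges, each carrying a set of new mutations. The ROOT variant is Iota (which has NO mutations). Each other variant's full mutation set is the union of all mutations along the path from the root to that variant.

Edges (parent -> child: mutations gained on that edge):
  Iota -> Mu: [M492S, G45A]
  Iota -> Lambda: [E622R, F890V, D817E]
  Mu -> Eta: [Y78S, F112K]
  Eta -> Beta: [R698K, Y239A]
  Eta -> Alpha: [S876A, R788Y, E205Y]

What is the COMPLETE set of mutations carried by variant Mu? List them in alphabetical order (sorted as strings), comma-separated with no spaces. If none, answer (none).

Answer: G45A,M492S

Derivation:
At Iota: gained [] -> total []
At Mu: gained ['M492S', 'G45A'] -> total ['G45A', 'M492S']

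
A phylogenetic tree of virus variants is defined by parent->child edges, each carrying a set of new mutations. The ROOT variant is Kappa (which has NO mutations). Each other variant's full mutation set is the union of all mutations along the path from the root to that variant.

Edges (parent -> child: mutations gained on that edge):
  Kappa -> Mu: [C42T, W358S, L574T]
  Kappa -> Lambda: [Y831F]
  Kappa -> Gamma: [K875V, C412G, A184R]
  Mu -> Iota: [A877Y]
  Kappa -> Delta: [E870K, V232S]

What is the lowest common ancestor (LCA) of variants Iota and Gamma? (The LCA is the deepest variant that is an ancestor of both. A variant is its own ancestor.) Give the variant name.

Answer: Kappa

Derivation:
Path from root to Iota: Kappa -> Mu -> Iota
  ancestors of Iota: {Kappa, Mu, Iota}
Path from root to Gamma: Kappa -> Gamma
  ancestors of Gamma: {Kappa, Gamma}
Common ancestors: {Kappa}
Walk up from Gamma: Gamma (not in ancestors of Iota), Kappa (in ancestors of Iota)
Deepest common ancestor (LCA) = Kappa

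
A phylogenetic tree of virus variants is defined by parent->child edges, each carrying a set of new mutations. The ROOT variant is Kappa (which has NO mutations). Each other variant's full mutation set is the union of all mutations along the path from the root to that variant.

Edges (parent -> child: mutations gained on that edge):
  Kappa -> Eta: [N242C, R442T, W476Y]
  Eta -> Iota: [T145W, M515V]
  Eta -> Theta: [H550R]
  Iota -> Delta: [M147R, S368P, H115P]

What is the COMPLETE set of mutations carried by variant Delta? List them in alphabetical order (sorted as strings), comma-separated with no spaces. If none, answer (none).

Answer: H115P,M147R,M515V,N242C,R442T,S368P,T145W,W476Y

Derivation:
At Kappa: gained [] -> total []
At Eta: gained ['N242C', 'R442T', 'W476Y'] -> total ['N242C', 'R442T', 'W476Y']
At Iota: gained ['T145W', 'M515V'] -> total ['M515V', 'N242C', 'R442T', 'T145W', 'W476Y']
At Delta: gained ['M147R', 'S368P', 'H115P'] -> total ['H115P', 'M147R', 'M515V', 'N242C', 'R442T', 'S368P', 'T145W', 'W476Y']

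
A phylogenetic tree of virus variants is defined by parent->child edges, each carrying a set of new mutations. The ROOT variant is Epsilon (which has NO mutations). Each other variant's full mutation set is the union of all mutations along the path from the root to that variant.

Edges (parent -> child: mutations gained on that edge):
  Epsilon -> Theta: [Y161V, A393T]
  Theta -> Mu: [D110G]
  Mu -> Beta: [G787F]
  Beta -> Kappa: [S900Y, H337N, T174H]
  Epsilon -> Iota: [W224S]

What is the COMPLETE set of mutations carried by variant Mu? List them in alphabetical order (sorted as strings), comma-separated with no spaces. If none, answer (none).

Answer: A393T,D110G,Y161V

Derivation:
At Epsilon: gained [] -> total []
At Theta: gained ['Y161V', 'A393T'] -> total ['A393T', 'Y161V']
At Mu: gained ['D110G'] -> total ['A393T', 'D110G', 'Y161V']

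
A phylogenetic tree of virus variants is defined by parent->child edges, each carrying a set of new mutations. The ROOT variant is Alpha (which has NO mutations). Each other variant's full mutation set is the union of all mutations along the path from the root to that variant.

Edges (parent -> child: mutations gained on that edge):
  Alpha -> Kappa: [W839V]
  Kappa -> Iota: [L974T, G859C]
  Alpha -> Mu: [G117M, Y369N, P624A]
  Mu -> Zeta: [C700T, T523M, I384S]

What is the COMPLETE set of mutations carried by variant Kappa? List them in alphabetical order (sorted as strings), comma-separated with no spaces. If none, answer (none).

Answer: W839V

Derivation:
At Alpha: gained [] -> total []
At Kappa: gained ['W839V'] -> total ['W839V']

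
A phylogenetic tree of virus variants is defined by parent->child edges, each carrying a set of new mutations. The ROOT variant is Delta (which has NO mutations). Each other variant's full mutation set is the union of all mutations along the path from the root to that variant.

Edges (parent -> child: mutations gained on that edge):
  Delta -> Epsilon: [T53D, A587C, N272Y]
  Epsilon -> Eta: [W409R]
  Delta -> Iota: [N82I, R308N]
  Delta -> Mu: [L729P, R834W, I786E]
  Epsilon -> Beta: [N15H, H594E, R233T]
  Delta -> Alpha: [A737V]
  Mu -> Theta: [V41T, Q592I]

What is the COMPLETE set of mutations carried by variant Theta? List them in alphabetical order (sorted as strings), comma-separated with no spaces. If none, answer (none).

At Delta: gained [] -> total []
At Mu: gained ['L729P', 'R834W', 'I786E'] -> total ['I786E', 'L729P', 'R834W']
At Theta: gained ['V41T', 'Q592I'] -> total ['I786E', 'L729P', 'Q592I', 'R834W', 'V41T']

Answer: I786E,L729P,Q592I,R834W,V41T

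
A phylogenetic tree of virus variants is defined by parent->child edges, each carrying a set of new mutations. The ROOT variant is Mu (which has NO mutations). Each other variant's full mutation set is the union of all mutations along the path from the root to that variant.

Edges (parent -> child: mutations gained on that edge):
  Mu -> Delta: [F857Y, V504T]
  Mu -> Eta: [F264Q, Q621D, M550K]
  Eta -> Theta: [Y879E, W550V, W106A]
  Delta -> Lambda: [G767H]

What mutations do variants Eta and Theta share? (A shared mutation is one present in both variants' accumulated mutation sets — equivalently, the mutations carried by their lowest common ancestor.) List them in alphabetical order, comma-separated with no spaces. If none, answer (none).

Answer: F264Q,M550K,Q621D

Derivation:
Accumulating mutations along path to Eta:
  At Mu: gained [] -> total []
  At Eta: gained ['F264Q', 'Q621D', 'M550K'] -> total ['F264Q', 'M550K', 'Q621D']
Mutations(Eta) = ['F264Q', 'M550K', 'Q621D']
Accumulating mutations along path to Theta:
  At Mu: gained [] -> total []
  At Eta: gained ['F264Q', 'Q621D', 'M550K'] -> total ['F264Q', 'M550K', 'Q621D']
  At Theta: gained ['Y879E', 'W550V', 'W106A'] -> total ['F264Q', 'M550K', 'Q621D', 'W106A', 'W550V', 'Y879E']
Mutations(Theta) = ['F264Q', 'M550K', 'Q621D', 'W106A', 'W550V', 'Y879E']
Intersection: ['F264Q', 'M550K', 'Q621D'] ∩ ['F264Q', 'M550K', 'Q621D', 'W106A', 'W550V', 'Y879E'] = ['F264Q', 'M550K', 'Q621D']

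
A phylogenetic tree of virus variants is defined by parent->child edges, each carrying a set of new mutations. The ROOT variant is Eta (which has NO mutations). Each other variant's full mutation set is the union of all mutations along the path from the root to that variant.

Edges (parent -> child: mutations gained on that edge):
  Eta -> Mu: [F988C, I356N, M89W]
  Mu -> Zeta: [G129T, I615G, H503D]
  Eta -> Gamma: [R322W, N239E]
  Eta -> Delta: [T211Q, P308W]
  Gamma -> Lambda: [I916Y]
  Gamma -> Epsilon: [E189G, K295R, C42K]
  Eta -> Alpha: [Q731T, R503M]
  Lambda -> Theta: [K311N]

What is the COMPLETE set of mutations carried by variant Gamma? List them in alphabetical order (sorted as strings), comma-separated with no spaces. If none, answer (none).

At Eta: gained [] -> total []
At Gamma: gained ['R322W', 'N239E'] -> total ['N239E', 'R322W']

Answer: N239E,R322W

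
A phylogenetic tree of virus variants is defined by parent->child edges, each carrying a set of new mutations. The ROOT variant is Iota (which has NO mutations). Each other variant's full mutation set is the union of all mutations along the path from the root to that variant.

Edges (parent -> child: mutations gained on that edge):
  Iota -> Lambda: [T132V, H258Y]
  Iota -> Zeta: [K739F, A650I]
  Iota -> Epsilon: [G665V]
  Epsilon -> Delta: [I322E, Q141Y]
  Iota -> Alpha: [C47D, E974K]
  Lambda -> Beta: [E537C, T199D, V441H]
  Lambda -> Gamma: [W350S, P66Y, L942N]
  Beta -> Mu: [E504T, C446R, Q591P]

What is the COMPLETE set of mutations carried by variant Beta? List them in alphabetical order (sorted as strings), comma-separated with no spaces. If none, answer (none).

Answer: E537C,H258Y,T132V,T199D,V441H

Derivation:
At Iota: gained [] -> total []
At Lambda: gained ['T132V', 'H258Y'] -> total ['H258Y', 'T132V']
At Beta: gained ['E537C', 'T199D', 'V441H'] -> total ['E537C', 'H258Y', 'T132V', 'T199D', 'V441H']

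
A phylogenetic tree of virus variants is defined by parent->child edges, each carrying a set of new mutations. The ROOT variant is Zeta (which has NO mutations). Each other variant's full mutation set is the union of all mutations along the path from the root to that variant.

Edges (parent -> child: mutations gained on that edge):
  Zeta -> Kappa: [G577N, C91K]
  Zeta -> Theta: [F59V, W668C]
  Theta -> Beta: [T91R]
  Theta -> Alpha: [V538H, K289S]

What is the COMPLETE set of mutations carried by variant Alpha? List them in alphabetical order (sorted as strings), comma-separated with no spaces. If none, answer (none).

Answer: F59V,K289S,V538H,W668C

Derivation:
At Zeta: gained [] -> total []
At Theta: gained ['F59V', 'W668C'] -> total ['F59V', 'W668C']
At Alpha: gained ['V538H', 'K289S'] -> total ['F59V', 'K289S', 'V538H', 'W668C']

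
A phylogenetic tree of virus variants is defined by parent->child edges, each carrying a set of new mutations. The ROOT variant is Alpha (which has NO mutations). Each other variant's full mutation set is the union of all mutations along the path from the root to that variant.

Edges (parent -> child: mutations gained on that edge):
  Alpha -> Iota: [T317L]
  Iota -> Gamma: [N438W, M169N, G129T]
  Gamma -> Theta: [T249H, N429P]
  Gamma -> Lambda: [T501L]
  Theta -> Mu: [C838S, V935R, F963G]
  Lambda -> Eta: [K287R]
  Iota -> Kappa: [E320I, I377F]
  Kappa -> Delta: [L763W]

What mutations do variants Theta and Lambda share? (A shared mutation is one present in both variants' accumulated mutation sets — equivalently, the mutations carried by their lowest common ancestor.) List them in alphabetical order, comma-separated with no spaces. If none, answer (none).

Accumulating mutations along path to Theta:
  At Alpha: gained [] -> total []
  At Iota: gained ['T317L'] -> total ['T317L']
  At Gamma: gained ['N438W', 'M169N', 'G129T'] -> total ['G129T', 'M169N', 'N438W', 'T317L']
  At Theta: gained ['T249H', 'N429P'] -> total ['G129T', 'M169N', 'N429P', 'N438W', 'T249H', 'T317L']
Mutations(Theta) = ['G129T', 'M169N', 'N429P', 'N438W', 'T249H', 'T317L']
Accumulating mutations along path to Lambda:
  At Alpha: gained [] -> total []
  At Iota: gained ['T317L'] -> total ['T317L']
  At Gamma: gained ['N438W', 'M169N', 'G129T'] -> total ['G129T', 'M169N', 'N438W', 'T317L']
  At Lambda: gained ['T501L'] -> total ['G129T', 'M169N', 'N438W', 'T317L', 'T501L']
Mutations(Lambda) = ['G129T', 'M169N', 'N438W', 'T317L', 'T501L']
Intersection: ['G129T', 'M169N', 'N429P', 'N438W', 'T249H', 'T317L'] ∩ ['G129T', 'M169N', 'N438W', 'T317L', 'T501L'] = ['G129T', 'M169N', 'N438W', 'T317L']

Answer: G129T,M169N,N438W,T317L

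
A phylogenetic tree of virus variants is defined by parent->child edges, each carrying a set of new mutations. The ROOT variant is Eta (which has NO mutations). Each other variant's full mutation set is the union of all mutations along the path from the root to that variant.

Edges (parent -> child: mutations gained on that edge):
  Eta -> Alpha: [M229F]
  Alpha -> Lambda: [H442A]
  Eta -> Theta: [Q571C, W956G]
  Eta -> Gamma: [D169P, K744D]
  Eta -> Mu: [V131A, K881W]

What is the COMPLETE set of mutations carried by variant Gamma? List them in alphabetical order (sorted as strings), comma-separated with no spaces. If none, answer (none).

Answer: D169P,K744D

Derivation:
At Eta: gained [] -> total []
At Gamma: gained ['D169P', 'K744D'] -> total ['D169P', 'K744D']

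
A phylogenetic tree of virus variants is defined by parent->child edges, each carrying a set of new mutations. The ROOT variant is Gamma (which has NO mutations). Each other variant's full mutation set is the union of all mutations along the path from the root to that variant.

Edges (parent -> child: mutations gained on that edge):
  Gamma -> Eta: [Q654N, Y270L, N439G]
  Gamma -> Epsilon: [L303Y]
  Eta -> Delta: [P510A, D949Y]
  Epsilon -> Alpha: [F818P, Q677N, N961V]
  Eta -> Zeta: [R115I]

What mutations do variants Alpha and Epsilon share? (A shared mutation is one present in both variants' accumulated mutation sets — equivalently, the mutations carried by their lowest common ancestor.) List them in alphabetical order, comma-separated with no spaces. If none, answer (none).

Answer: L303Y

Derivation:
Accumulating mutations along path to Alpha:
  At Gamma: gained [] -> total []
  At Epsilon: gained ['L303Y'] -> total ['L303Y']
  At Alpha: gained ['F818P', 'Q677N', 'N961V'] -> total ['F818P', 'L303Y', 'N961V', 'Q677N']
Mutations(Alpha) = ['F818P', 'L303Y', 'N961V', 'Q677N']
Accumulating mutations along path to Epsilon:
  At Gamma: gained [] -> total []
  At Epsilon: gained ['L303Y'] -> total ['L303Y']
Mutations(Epsilon) = ['L303Y']
Intersection: ['F818P', 'L303Y', 'N961V', 'Q677N'] ∩ ['L303Y'] = ['L303Y']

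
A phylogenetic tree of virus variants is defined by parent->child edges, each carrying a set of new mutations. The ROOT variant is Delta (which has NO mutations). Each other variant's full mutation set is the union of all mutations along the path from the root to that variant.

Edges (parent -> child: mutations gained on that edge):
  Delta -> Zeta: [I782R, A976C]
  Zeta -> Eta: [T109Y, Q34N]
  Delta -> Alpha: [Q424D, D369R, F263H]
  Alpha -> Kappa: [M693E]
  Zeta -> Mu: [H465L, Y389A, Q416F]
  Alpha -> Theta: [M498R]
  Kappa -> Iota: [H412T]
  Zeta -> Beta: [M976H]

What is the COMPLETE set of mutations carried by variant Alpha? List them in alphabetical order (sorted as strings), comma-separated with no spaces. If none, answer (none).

At Delta: gained [] -> total []
At Alpha: gained ['Q424D', 'D369R', 'F263H'] -> total ['D369R', 'F263H', 'Q424D']

Answer: D369R,F263H,Q424D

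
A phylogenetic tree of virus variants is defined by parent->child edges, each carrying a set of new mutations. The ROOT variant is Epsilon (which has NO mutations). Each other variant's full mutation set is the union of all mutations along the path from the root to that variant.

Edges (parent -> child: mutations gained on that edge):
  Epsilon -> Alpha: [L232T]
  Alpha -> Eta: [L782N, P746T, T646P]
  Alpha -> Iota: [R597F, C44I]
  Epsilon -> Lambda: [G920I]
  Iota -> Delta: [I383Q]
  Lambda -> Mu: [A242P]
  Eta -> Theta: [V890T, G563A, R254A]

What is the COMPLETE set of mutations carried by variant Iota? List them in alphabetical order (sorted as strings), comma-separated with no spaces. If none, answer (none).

At Epsilon: gained [] -> total []
At Alpha: gained ['L232T'] -> total ['L232T']
At Iota: gained ['R597F', 'C44I'] -> total ['C44I', 'L232T', 'R597F']

Answer: C44I,L232T,R597F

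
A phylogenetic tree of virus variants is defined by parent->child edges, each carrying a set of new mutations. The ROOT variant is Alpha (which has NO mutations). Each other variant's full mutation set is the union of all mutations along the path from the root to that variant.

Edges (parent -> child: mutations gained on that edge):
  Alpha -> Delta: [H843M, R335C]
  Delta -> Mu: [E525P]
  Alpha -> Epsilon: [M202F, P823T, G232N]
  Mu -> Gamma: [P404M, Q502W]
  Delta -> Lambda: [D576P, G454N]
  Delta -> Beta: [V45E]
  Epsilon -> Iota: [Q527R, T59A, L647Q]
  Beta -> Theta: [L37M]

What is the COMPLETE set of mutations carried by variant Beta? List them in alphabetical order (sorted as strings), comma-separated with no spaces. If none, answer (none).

Answer: H843M,R335C,V45E

Derivation:
At Alpha: gained [] -> total []
At Delta: gained ['H843M', 'R335C'] -> total ['H843M', 'R335C']
At Beta: gained ['V45E'] -> total ['H843M', 'R335C', 'V45E']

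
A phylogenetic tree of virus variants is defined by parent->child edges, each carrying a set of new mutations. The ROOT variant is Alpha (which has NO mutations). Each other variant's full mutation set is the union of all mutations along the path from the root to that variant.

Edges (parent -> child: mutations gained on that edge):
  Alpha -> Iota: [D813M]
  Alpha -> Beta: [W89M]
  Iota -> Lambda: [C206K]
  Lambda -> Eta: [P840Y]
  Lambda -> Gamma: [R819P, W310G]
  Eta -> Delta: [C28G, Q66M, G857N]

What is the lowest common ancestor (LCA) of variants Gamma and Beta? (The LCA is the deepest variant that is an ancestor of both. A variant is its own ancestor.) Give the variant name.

Answer: Alpha

Derivation:
Path from root to Gamma: Alpha -> Iota -> Lambda -> Gamma
  ancestors of Gamma: {Alpha, Iota, Lambda, Gamma}
Path from root to Beta: Alpha -> Beta
  ancestors of Beta: {Alpha, Beta}
Common ancestors: {Alpha}
Walk up from Beta: Beta (not in ancestors of Gamma), Alpha (in ancestors of Gamma)
Deepest common ancestor (LCA) = Alpha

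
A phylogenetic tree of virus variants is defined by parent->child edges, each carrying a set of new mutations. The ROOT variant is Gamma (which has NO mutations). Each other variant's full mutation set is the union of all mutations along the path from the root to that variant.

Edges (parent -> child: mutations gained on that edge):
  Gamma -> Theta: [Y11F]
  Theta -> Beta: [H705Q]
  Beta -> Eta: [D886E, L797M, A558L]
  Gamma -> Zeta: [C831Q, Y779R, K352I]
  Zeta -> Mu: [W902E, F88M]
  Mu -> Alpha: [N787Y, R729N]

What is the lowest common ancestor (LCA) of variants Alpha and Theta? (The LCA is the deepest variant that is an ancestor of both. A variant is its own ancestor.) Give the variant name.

Answer: Gamma

Derivation:
Path from root to Alpha: Gamma -> Zeta -> Mu -> Alpha
  ancestors of Alpha: {Gamma, Zeta, Mu, Alpha}
Path from root to Theta: Gamma -> Theta
  ancestors of Theta: {Gamma, Theta}
Common ancestors: {Gamma}
Walk up from Theta: Theta (not in ancestors of Alpha), Gamma (in ancestors of Alpha)
Deepest common ancestor (LCA) = Gamma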